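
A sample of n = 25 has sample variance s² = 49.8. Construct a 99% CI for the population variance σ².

df = 24. χ²_{0.005} = 45.559, χ²_{0.995} = 9.886. CI for σ² = ((n-1)s²/χ²_{α/2}, (n-1)s²/χ²_{1-α/2}) = (24·49.8/45.559, 24·49.8/9.886) = (26.23, 120.9)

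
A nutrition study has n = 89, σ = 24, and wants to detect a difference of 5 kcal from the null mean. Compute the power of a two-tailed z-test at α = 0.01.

SE = σ/√n = 24/√89 = 2.544. Non-centrality λ = d/SE = 5/2.544 = 1.965. Power ≈ Φ(λ - z_{α/2}) = Φ(1.965 - 2.576) = Φ(-0.611) = 0.271.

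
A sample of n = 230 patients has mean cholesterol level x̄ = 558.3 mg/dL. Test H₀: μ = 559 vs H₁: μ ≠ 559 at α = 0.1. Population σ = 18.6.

z = (x̄ - μ₀)/(σ/√n) = (558.3 - 559)/(18.6/√230) = -0.571. Critical value: ±1.645. Since |-0.571| ≤ 1.645, Fail to reject H₀.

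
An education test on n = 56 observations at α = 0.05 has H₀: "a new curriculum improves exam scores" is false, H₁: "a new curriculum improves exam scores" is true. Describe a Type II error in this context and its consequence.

Type II error: failing to reject H₀ when it is false — concluding that a new curriculum improves exam scores is not supported when in fact it is. Consequence: keeping the old curriculum when the new one would have helped students.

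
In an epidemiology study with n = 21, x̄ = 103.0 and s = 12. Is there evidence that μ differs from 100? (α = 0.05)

t = (x̄ - μ₀)/(s/√n) = (103.0 - 100)/(12/√21) = 1.146. df = 20, critical t = ±2.086. Fail to reject H₀.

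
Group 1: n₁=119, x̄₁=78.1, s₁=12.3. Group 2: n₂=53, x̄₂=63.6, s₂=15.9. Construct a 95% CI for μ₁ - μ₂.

Difference = 14.5. SE = √(12.3²/119 + 15.9²/53) = 2.458. CI = (9.68, 19.32)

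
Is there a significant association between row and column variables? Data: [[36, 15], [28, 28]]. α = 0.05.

χ² = 4.707. df = 1, critical = 3.841. Reject H₀. Variables are dependent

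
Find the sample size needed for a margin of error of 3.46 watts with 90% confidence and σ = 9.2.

n = (z*σ/E)² = (1.645×9.2/3.46)² = 19.1 → n = 20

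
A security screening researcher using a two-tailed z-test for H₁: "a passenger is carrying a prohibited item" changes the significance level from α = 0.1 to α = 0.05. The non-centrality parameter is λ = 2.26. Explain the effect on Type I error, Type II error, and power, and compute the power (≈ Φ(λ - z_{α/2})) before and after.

Decreasing α from 0.1 to 0.05:
• Type I error rate decreases (α is the Type I rate by definition).
• Critical value moves from z_{α/2} = 1.645 to 1.96, so power = Φ(λ - z_{α/2}) goes from Φ(2.26 - 1.645) = 0.731 to Φ(2.26 - 1.96) = 0.618.
• Type II error rate β = 1 - power therefore increases (0.269 → 0.382).
Appropriate when false positives are costly — here, detaining an innocent passenger — delay and inconvenience.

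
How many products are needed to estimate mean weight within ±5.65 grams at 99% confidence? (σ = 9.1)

n = (z*σ/E)² = (2.576×9.1/5.65)² = 17.2 → n = 18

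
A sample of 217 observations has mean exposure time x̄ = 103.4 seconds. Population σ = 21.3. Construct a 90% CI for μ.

CI = x̄ ± z*(σ/√n) = 103.4 ± 1.645(21.3/√217) = 103.4 ± 2.38 = (101.02, 105.78)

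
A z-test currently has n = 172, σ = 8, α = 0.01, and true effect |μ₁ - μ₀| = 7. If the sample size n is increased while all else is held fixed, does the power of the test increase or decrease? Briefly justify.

Power increases: a larger n shrinks the standard error σ/√n, moving the sampling distribution under H₁ further from the critical value.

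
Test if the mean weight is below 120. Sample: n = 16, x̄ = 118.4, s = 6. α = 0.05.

t = (118.4 - 120)/(6/√16) = -1.067, df = 15. Critical t = -1.753. Fail to reject H₀.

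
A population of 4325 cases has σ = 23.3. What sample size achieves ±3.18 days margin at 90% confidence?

Without FPC: n₀ = (1.645×23.3/3.18)² = 145.275. With FPC: n = n₀N/(n₀+N-1) = 140.6 → n = 141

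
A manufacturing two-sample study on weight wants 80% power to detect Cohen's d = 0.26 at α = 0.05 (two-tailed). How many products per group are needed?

z_{α/2} = 1.96, z_β = Φ⁻¹(0.8) = 0.842. For small effect (d = 0.26): n per group = 2(z_{α/2} + z_β)²/d² = 2(1.96 + 0.842)²/0.26² = 232.3 → 233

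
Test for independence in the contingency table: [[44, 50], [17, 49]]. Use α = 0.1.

χ² = 7.284. df = 1, critical = 2.706. Reject H₀. Variables are dependent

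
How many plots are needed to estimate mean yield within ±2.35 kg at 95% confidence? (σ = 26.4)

n = (z*σ/E)² = (1.96×26.4/2.35)² = 484.8 → n = 485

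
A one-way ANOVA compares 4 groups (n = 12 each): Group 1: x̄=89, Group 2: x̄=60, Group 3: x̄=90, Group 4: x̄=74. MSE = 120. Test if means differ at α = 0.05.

Grand mean = 78.25. SS_between = 7257.0, MS_between = 2419.0. F = 20.158, F_crit ≈ 2.816. Reject H₀.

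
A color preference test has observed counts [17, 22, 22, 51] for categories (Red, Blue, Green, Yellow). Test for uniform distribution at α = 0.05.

Expected = 28 each. χ² = Σ(O-E)²/E = 25.786. df = 3, critical value = 7.815. Reject H₀.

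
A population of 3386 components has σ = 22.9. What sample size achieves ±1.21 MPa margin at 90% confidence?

Without FPC: n₀ = (1.645×22.9/1.21)² = 969.242. With FPC: n = n₀N/(n₀+N-1) = 753.7 → n = 754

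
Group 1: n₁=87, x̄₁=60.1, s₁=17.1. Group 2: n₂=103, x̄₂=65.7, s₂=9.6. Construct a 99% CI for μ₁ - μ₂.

Difference = -5.6. SE = √(17.1²/87 + 9.6²/103) = 2.063. CI = (-10.91, -0.29)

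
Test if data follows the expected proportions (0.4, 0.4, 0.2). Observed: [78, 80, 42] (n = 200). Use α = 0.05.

Expected: [80.0, 80.0, 40.0]. χ² = 0.15. df = 2, critical = 5.991. Fail to reject H₀.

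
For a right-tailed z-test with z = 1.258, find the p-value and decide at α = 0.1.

p = P(Z > 1.258) = 1 - Φ(1.258) ≈ 0.1042. Since p ≥ 0.1, fail to reject H₀ (not significant) at α = 0.1.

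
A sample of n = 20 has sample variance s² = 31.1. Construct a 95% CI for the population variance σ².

df = 19. χ²_{0.025} = 32.852, χ²_{0.975} = 8.907. CI for σ² = ((n-1)s²/χ²_{α/2}, (n-1)s²/χ²_{1-α/2}) = (19·31.1/32.852, 19·31.1/8.907) = (17.99, 66.34)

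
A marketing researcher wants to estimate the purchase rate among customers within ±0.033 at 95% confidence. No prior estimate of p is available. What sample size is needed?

Conservative approach: use p = 0.5 (maximizes p(1-p) = 0.25). n = z²(0.25)/E² = 1.96²×0.25/0.033² = 881.9 → n = 882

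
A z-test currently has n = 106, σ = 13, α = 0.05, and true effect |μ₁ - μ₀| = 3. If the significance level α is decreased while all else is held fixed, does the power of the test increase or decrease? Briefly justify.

Power decreases: a smaller α raises the critical value, so less of the H₁ sampling distribution falls in the rejection region.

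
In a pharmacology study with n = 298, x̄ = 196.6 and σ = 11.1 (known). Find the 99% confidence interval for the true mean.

CI = x̄ ± z*(σ/√n) = 196.6 ± 2.576(11.1/√298) = 196.6 ± 1.66 = (194.94, 198.26)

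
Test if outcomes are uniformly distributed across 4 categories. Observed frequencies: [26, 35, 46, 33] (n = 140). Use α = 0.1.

Expected = 35 each. χ² = Σ(O-E)²/E = 5.886. df = 3, critical value = 6.251. Fail to reject H₀.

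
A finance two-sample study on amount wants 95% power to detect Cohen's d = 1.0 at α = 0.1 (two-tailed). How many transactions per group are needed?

z_{α/2} = 1.645, z_β = Φ⁻¹(0.95) = 1.645. For large effect (d = 1.0): n per group = 2(z_{α/2} + z_β)²/d² = 2(1.645 + 1.645)²/1.0² = 21.6 → 22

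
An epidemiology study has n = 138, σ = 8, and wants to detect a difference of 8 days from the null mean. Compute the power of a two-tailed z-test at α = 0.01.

SE = σ/√n = 8/√138 = 0.681. Non-centrality λ = d/SE = 8/0.681 = 11.747. Power ≈ Φ(λ - z_{α/2}) = Φ(11.747 - 2.576) = Φ(9.171) = 1.0.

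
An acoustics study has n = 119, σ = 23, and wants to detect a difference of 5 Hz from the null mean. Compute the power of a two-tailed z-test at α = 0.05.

SE = σ/√n = 23/√119 = 2.108. Non-centrality λ = d/SE = 5/2.108 = 2.371. Power ≈ Φ(λ - z_{α/2}) = Φ(2.371 - 1.96) = Φ(0.411) = 0.66.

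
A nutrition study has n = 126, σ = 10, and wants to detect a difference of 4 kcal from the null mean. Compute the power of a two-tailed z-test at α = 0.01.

SE = σ/√n = 10/√126 = 0.891. Non-centrality λ = d/SE = 4/0.891 = 4.49. Power ≈ Φ(λ - z_{α/2}) = Φ(4.49 - 2.576) = Φ(1.914) = 0.972.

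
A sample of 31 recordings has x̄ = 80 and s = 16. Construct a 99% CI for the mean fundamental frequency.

CI = x̄ ± t*(s/√n) = 80 ± 2.75(16/√31) = (72.1, 87.9)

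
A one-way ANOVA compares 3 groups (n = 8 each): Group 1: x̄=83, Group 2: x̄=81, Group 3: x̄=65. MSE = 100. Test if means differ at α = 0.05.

Grand mean = 76.33. SS_between = 1557.33, MS_between = 778.67. F = 7.787, F_crit ≈ 3.467. Reject H₀.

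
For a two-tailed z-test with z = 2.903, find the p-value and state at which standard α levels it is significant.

p = 2·P(Z > |2.903|) = 2·(1 - Φ(2.903)) ≈ 0.0037. Significant at α = 0.1; Significant at α = 0.05; Significant at α = 0.01.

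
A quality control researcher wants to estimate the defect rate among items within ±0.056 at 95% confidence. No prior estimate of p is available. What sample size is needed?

Conservative approach: use p = 0.5 (maximizes p(1-p) = 0.25). n = z²(0.25)/E² = 1.96²×0.25/0.056² = 306.2 → n = 307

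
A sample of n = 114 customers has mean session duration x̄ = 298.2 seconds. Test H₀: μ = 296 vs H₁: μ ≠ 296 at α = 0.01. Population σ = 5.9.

z = (x̄ - μ₀)/(σ/√n) = (298.2 - 296)/(5.9/√114) = 3.981. Critical value: ±2.576. Since |3.981| > 2.576, Reject H₀.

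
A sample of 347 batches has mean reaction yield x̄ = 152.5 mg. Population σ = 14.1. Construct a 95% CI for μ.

CI = x̄ ± z*(σ/√n) = 152.5 ± 1.96(14.1/√347) = 152.5 ± 1.48 = (151.02, 153.98)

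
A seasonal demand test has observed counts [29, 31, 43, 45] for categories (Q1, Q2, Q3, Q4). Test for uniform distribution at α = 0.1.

Expected = 37 each. χ² = Σ(O-E)²/E = 5.405. df = 3, critical value = 6.251. Fail to reject H₀.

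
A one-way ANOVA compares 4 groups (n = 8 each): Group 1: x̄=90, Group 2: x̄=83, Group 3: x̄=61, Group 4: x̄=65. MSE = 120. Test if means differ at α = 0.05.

Grand mean = 74.75. SS_between = 4678.0, MS_between = 1559.33. F = 12.994, F_crit ≈ 2.947. Reject H₀.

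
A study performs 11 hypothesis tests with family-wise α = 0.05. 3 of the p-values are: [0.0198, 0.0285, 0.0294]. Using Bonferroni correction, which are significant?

Bonferroni α = 0.05/11 = 0.00455. None of the given p-values are significant.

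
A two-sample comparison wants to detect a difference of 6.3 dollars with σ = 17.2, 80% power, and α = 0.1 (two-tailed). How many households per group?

n per group = 2(z_α/2 + z_β)²σ²/d² = 2×(1.645 + 0.84)²×17.2²/6.3² = 92.1 → n = 93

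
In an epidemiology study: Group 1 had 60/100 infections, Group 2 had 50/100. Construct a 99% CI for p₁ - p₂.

p̂₁ = 0.6, p̂₂ = 0.5. Difference = 0.1. CI = (-0.08, 0.28)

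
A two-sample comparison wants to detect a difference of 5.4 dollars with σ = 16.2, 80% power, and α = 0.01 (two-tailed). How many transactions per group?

n per group = 2(z_α/2 + z_β)²σ²/d² = 2×(2.576 + 0.84)²×16.2²/5.4² = 210.04 → n = 211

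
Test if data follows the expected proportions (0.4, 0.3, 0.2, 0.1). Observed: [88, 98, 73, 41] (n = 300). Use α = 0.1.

Expected: [120.0, 90.0, 60.0, 30.0]. χ² = 16.094. df = 3, critical = 6.251. Reject H₀.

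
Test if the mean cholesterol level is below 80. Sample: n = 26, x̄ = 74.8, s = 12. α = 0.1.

t = (74.8 - 80)/(12/√26) = -2.21, df = 25. Critical t = -1.316. Reject H₀.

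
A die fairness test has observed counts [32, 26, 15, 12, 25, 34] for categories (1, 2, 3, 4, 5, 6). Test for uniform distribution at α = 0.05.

Expected = 24 each. χ² = Σ(O-E)²/E = 16.417. df = 5, critical value = 11.07. Reject H₀.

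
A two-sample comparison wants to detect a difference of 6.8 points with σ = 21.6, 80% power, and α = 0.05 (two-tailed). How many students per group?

n per group = 2(z_α/2 + z_β)²σ²/d² = 2×(1.96 + 0.84)²×21.6²/6.8² = 158.2 → n = 159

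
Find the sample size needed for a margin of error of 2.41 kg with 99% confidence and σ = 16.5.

n = (z*σ/E)² = (2.576×16.5/2.41)² = 311.05 → n = 312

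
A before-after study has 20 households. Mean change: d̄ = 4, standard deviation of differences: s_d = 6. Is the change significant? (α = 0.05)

t = d̄/(s_d/√n) = 4/(6/√20) = 2.981. df = 19, critical t = ±2.093. Reject H₀.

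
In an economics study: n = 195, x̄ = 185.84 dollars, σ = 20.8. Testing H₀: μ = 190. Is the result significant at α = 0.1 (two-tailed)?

z = (185.84 - 190)/(20.8/√195) = -2.793. Since |z| > 1.645, significant at α = 0.1.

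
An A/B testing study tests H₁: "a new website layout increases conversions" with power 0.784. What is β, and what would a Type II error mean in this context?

β = 1 - power = 1 - 0.784 = 0.216. A Type II error is failing to reject H₀ when H₀ is false (false negative) — here, failing to conclude that a new website layout increases conversions when in fact it is true. Consequence: discarding a layout that would have improved conversions — lost revenue.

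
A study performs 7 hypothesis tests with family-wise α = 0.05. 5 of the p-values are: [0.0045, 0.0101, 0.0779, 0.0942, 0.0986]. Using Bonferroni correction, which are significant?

Bonferroni α = 0.05/7 = 0.00714. Significant p-values: [0.0045]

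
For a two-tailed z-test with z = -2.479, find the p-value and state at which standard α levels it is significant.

p = 2·P(Z > |-2.479|) = 2·(1 - Φ(2.479)) ≈ 0.0132. Significant at α = 0.1; Significant at α = 0.05.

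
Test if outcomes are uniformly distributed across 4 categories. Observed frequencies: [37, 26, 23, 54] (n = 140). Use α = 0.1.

Expected = 35 each. χ² = Σ(O-E)²/E = 16.857. df = 3, critical value = 6.251. Reject H₀.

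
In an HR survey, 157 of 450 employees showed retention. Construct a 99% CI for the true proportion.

p̂ = 0.349. CI = p̂ ± z*√(p̂(1-p̂)/n) = (0.291, 0.407)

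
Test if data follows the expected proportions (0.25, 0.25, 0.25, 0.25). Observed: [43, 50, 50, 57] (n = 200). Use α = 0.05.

Expected: [50.0, 50.0, 50.0, 50.0]. χ² = 1.96. df = 3, critical = 7.815. Fail to reject H₀.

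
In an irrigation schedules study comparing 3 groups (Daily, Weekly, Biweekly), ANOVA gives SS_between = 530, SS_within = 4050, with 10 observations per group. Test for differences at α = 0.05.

df_between = 2, df_within = 27. F = MS_between/MS_within = 265.0/150.0 = 1.767. F_crit ≈ 3.354. Fail to reject H₀.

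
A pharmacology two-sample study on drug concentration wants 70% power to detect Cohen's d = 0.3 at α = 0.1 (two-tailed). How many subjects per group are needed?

z_{α/2} = 1.645, z_β = Φ⁻¹(0.7) = 0.524. For small effect (d = 0.3): n per group = 2(z_{α/2} + z_β)²/d² = 2(1.645 + 0.524)²/0.3² = 104.5 → 105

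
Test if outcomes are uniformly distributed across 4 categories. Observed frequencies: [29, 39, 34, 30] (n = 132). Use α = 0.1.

Expected = 33 each. χ² = Σ(O-E)²/E = 1.879. df = 3, critical value = 6.251. Fail to reject H₀.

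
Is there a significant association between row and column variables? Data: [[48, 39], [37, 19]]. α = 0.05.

χ² = 1.679. df = 1, critical = 3.841. Fail to reject H₀. No evidence of dependence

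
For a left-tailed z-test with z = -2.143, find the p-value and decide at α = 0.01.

p = P(Z < -2.143) = Φ(-2.143) ≈ 0.0161. Since p ≥ 0.01, fail to reject H₀ (not significant) at α = 0.01.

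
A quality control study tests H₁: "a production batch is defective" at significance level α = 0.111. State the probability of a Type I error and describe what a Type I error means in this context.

P(Type I error) = α = 0.111. A Type I error is rejecting H₀ when H₀ is actually true (false positive) — here, concluding that a production batch is defective when in fact this is not the case. Consequence: scrapping a good batch — wasted material and cost for no reason.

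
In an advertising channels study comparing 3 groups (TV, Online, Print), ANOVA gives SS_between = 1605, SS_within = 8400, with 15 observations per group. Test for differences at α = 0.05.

df_between = 2, df_within = 42. F = MS_between/MS_within = 802.5/200.0 = 4.013. F_crit ≈ 3.22. Reject H₀. At least one mean differs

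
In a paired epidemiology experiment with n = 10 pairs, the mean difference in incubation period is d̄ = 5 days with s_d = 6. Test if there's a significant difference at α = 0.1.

t = d̄/(s_d/√n) = 5/(6/√10) = 2.635. df = 9, critical t = ±1.833. Reject H₀.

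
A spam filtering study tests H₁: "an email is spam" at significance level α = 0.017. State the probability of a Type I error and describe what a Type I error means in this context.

P(Type I error) = α = 0.017. A Type I error is rejecting H₀ when H₀ is actually true (false positive) — here, concluding that an email is spam when in fact this is not the case. Consequence: a legitimate email is sent to the spam folder and the user misses it.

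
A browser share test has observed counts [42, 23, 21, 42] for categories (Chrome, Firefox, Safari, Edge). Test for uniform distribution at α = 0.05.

Expected = 32 each. χ² = Σ(O-E)²/E = 12.562. df = 3, critical value = 7.815. Reject H₀.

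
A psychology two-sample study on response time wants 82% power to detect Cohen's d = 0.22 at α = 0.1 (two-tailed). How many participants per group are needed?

z_{α/2} = 1.645, z_β = Φ⁻¹(0.82) = 0.915. For small effect (d = 0.22): n per group = 2(z_{α/2} + z_β)²/d² = 2(1.645 + 0.915)²/0.22² = 270.8 → 271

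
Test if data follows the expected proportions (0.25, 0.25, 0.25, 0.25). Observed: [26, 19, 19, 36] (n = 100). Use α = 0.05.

Expected: [25.0, 25.0, 25.0, 25.0]. χ² = 7.76. df = 3, critical = 7.815. Fail to reject H₀.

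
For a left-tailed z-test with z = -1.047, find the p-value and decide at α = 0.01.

p = P(Z < -1.047) = Φ(-1.047) ≈ 0.1475. Since p ≥ 0.01, fail to reject H₀ (not significant) at α = 0.01.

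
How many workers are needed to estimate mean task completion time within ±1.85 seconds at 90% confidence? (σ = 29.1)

n = (z*σ/E)² = (1.645×29.1/1.85)² = 669.5 → n = 670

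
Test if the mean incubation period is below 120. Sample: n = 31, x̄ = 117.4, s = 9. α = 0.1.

t = (117.4 - 120)/(9/√31) = -1.608, df = 30. Critical t = -1.31. Reject H₀.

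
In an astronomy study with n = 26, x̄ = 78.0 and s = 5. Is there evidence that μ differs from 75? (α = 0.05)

t = (x̄ - μ₀)/(s/√n) = (78.0 - 75)/(5/√26) = 3.059. df = 25, critical t = ±2.06. Reject H₀.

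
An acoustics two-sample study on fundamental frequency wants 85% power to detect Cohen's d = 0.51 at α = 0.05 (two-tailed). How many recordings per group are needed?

z_{α/2} = 1.96, z_β = Φ⁻¹(0.85) = 1.036. For medium effect (d = 0.51): n per group = 2(z_{α/2} + z_β)²/d² = 2(1.96 + 1.036)²/0.51² = 69.02 → 70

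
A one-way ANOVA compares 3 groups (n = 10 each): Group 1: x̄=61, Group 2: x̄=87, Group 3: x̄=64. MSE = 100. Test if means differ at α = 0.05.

Grand mean = 70.67. SS_between = 4046.67, MS_between = 2023.33. F = 20.233, F_crit ≈ 3.354. Reject H₀.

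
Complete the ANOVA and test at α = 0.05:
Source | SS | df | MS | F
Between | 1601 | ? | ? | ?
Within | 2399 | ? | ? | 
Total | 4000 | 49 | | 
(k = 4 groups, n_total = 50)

df_between = 3, df_within = 46. MS_between = 533.67, MS_within = 52.15. F = 10.233, F_crit ≈ 2.807. Reject H₀.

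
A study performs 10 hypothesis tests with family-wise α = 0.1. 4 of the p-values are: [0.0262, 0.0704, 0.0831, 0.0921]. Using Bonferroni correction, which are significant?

Bonferroni α = 0.1/10 = 0.01. None of the given p-values are significant.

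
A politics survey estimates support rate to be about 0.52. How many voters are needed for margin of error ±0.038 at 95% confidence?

n = z²p(1-p)/E² = 1.96²×0.52×0.48/0.038² = 664.03 → n = 665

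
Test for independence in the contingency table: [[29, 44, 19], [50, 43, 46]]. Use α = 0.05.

χ² = 7.559. df = 2, critical = 5.991. Reject H₀. Variables are dependent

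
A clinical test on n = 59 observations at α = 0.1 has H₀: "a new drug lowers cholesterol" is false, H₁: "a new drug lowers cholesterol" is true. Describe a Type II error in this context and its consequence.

Type II error: failing to reject H₀ when it is false — concluding that a new drug lowers cholesterol is not supported when in fact it is. Consequence: shelving an effective drug — patients miss out on a treatment that would have helped.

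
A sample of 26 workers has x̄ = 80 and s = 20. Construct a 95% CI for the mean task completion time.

CI = x̄ ± t*(s/√n) = 80 ± 2.06(20/√26) = (71.92, 88.08)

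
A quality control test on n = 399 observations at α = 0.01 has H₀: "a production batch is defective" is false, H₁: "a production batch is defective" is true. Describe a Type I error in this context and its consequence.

Type I error: rejecting H₀ when it is true — concluding that a production batch is defective when in fact it is not. Consequence: scrapping a good batch — wasted material and cost for no reason.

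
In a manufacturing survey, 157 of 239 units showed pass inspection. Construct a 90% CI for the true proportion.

p̂ = 0.657. CI = p̂ ± z*√(p̂(1-p̂)/n) = (0.606, 0.707)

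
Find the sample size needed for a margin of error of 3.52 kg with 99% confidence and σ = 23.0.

n = (z*σ/E)² = (2.576×23.0/3.52)² = 283.3 → n = 284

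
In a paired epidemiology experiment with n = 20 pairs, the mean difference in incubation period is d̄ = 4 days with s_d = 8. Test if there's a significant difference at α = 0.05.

t = d̄/(s_d/√n) = 4/(8/√20) = 2.236. df = 19, critical t = ±2.093. Reject H₀.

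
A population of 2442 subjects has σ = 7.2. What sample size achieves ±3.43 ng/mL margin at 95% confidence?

Without FPC: n₀ = (1.96×7.2/3.43)² = 16.927. With FPC: n = n₀N/(n₀+N-1) = 16.8 → n = 17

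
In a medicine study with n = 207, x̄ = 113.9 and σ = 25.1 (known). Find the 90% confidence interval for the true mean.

CI = x̄ ± z*(σ/√n) = 113.9 ± 1.645(25.1/√207) = 113.9 ± 2.87 = (111.03, 116.77)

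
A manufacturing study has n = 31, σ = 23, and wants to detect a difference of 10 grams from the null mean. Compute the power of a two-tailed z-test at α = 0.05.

SE = σ/√n = 23/√31 = 4.131. Non-centrality λ = d/SE = 10/4.131 = 2.421. Power ≈ Φ(λ - z_{α/2}) = Φ(2.421 - 1.96) = Φ(0.461) = 0.678.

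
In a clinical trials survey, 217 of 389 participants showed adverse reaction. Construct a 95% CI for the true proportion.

p̂ = 0.558. CI = p̂ ± z*√(p̂(1-p̂)/n) = (0.508, 0.607)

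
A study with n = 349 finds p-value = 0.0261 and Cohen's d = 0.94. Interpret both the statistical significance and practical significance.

Statistically significant (p = 0.0261 < 0.05). Cohen's d = 0.94 indicates a large effect size. Both statistical and practical significance should be considered.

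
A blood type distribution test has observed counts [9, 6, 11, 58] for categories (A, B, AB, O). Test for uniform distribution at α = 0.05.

Expected = 21 each. χ² = Σ(O-E)²/E = 87.524. df = 3, critical value = 7.815. Reject H₀.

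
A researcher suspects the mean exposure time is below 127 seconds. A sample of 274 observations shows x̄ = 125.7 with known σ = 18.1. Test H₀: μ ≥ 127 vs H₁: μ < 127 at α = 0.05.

z = -1.189. Critical value: -1.645. Fail to reject H₀.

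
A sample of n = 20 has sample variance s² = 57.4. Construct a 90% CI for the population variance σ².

df = 19. χ²_{0.05} = 30.144, χ²_{0.95} = 10.117. CI for σ² = ((n-1)s²/χ²_{α/2}, (n-1)s²/χ²_{1-α/2}) = (19·57.4/30.144, 19·57.4/10.117) = (36.18, 107.8)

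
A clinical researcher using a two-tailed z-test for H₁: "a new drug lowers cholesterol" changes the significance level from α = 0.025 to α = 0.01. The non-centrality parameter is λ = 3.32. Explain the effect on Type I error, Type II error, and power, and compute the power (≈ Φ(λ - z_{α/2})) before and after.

Decreasing α from 0.025 to 0.01:
• Type I error rate decreases (α is the Type I rate by definition).
• Critical value moves from z_{α/2} = 2.241 to 2.576, so power = Φ(λ - z_{α/2}) goes from Φ(3.32 - 2.241) = 0.86 to Φ(3.32 - 2.576) = 0.772.
• Type II error rate β = 1 - power therefore increases (0.14 → 0.228).
Appropriate when false positives are costly — here, approving an ineffective drug — patients take a useless medication and may skip effective alternatives.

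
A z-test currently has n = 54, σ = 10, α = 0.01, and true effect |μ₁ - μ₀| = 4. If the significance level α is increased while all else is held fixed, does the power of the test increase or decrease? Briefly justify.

Power increases: a larger α lowers the critical value, so more of the H₁ sampling distribution falls in the rejection region.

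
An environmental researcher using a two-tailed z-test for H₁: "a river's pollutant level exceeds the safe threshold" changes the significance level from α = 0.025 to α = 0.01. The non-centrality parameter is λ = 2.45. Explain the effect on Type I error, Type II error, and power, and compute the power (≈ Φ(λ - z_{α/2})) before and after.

Decreasing α from 0.025 to 0.01:
• Type I error rate decreases (α is the Type I rate by definition).
• Critical value moves from z_{α/2} = 2.241 to 2.576, so power = Φ(λ - z_{α/2}) goes from Φ(2.45 - 2.241) = 0.583 to Φ(2.45 - 2.576) = 0.45.
• Type II error rate β = 1 - power therefore increases (0.417 → 0.55).
Appropriate when false positives are costly — here, shutting down a compliant factory unnecessarily.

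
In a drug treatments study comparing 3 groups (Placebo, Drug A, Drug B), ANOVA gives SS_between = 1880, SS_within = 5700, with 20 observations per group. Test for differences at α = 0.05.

df_between = 2, df_within = 57. F = MS_between/MS_within = 940.0/100.0 = 9.4. F_crit ≈ 3.159. Reject H₀. At least one mean differs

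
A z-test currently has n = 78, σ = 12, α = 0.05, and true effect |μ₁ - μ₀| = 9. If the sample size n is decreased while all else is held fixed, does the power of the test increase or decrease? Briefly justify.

Power decreases: a smaller n inflates the standard error σ/√n, pulling the sampling distribution under H₁ back toward the critical value.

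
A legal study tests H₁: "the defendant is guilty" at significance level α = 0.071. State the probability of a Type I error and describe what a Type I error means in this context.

P(Type I error) = α = 0.071. A Type I error is rejecting H₀ when H₀ is actually true (false positive) — here, concluding that the defendant is guilty when in fact this is not the case. Consequence: convicting an innocent person.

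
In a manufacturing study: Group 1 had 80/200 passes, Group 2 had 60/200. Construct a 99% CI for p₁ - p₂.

p̂₁ = 0.4, p̂₂ = 0.3. Difference = 0.1. CI = (-0.022, 0.222)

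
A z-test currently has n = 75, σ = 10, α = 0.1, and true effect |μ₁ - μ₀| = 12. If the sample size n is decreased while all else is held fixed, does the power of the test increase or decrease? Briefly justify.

Power decreases: a smaller n inflates the standard error σ/√n, pulling the sampling distribution under H₁ back toward the critical value.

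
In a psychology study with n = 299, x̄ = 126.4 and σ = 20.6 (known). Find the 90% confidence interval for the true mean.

CI = x̄ ± z*(σ/√n) = 126.4 ± 1.645(20.6/√299) = 126.4 ± 1.96 = (124.44, 128.36)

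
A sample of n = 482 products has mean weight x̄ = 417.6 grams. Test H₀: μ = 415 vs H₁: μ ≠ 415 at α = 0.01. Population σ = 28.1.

z = (x̄ - μ₀)/(σ/√n) = (417.6 - 415)/(28.1/√482) = 2.031. Critical value: ±2.576. Since |2.031| ≤ 2.576, Fail to reject H₀.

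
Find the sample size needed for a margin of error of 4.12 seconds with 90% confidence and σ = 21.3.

n = (z*σ/E)² = (1.645×21.3/4.12)² = 72.3 → n = 73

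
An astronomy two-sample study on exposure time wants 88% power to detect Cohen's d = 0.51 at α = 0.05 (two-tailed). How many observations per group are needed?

z_{α/2} = 1.96, z_β = Φ⁻¹(0.88) = 1.175. For medium effect (d = 0.51): n per group = 2(z_{α/2} + z_β)²/d² = 2(1.96 + 1.175)²/0.51² = 75.6 → 76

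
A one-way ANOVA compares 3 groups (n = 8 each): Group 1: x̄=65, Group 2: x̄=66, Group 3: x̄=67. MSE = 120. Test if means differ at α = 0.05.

Grand mean = 66.0. SS_between = 16.0, MS_between = 8.0. F = 0.067, F_crit ≈ 3.467. Fail to reject H₀.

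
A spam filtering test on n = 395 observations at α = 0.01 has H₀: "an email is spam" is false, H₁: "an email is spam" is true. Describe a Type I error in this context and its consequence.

Type I error: rejecting H₀ when it is true — concluding that an email is spam when in fact it is not. Consequence: a legitimate email is sent to the spam folder and the user misses it.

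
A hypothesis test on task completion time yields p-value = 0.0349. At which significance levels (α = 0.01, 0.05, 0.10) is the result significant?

p = 0.0349. Significant at: α = 0.05, 0.1.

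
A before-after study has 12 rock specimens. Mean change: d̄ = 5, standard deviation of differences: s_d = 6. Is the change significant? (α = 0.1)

t = d̄/(s_d/√n) = 5/(6/√12) = 2.887. df = 11, critical t = ±1.796. Reject H₀.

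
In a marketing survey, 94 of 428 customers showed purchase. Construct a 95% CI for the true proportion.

p̂ = 0.22. CI = p̂ ± z*√(p̂(1-p̂)/n) = (0.18, 0.259)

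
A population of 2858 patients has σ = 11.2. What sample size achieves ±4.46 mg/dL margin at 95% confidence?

Without FPC: n₀ = (1.96×11.2/4.46)² = 24.226. With FPC: n = n₀N/(n₀+N-1) = 24.03 → n = 25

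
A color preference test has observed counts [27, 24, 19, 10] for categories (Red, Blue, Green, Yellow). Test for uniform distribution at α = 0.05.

Expected = 20 each. χ² = Σ(O-E)²/E = 8.3. df = 3, critical value = 7.815. Reject H₀.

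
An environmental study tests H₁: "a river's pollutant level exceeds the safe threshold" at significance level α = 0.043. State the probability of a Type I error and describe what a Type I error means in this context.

P(Type I error) = α = 0.043. A Type I error is rejecting H₀ when H₀ is actually true (false positive) — here, concluding that a river's pollutant level exceeds the safe threshold when in fact this is not the case. Consequence: shutting down a compliant factory unnecessarily.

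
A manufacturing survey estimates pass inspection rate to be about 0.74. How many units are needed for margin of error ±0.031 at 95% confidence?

n = z²p(1-p)/E² = 1.96²×0.74×0.26/0.031² = 769.1 → n = 770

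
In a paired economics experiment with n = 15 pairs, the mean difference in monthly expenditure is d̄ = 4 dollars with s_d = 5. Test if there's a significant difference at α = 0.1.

t = d̄/(s_d/√n) = 4/(5/√15) = 3.098. df = 14, critical t = ±1.761. Reject H₀.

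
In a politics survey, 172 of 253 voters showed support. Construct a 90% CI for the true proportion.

p̂ = 0.68. CI = p̂ ± z*√(p̂(1-p̂)/n) = (0.632, 0.728)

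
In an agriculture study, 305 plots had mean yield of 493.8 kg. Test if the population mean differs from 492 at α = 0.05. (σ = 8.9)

z = (x̄ - μ₀)/(σ/√n) = (493.8 - 492)/(8.9/√305) = 3.532. Critical value: ±1.96. Since |3.532| > 1.96, Reject H₀.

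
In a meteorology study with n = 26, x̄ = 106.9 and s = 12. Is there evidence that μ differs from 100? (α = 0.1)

t = (x̄ - μ₀)/(s/√n) = (106.9 - 100)/(12/√26) = 2.932. df = 25, critical t = ±1.708. Reject H₀.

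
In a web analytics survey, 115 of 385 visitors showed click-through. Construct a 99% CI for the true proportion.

p̂ = 0.299. CI = p̂ ± z*√(p̂(1-p̂)/n) = (0.239, 0.359)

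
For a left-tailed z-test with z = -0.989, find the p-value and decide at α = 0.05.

p = P(Z < -0.989) = Φ(-0.989) ≈ 0.1613. Since p ≥ 0.05, fail to reject H₀ (not significant) at α = 0.05.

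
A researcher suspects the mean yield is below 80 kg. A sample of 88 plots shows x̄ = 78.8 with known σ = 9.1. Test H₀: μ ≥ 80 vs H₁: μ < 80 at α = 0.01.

z = -1.237. Critical value: -2.33. Fail to reject H₀.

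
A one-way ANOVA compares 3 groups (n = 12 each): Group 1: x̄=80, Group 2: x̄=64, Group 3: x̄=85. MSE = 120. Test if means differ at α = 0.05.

Grand mean = 76.33. SS_between = 2888.0, MS_between = 1444.0. F = 12.033, F_crit ≈ 3.285. Reject H₀.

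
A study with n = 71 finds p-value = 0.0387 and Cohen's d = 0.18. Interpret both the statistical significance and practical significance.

Statistically significant (p = 0.0387 < 0.05). Cohen's d = 0.18 indicates a very small effect size. Both statistical and practical significance should be considered.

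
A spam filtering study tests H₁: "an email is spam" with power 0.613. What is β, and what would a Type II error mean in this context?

β = 1 - power = 1 - 0.613 = 0.387. A Type II error is failing to reject H₀ when H₀ is false (false negative) — here, failing to conclude that an email is spam when in fact it is true. Consequence: a spam email lands in the inbox.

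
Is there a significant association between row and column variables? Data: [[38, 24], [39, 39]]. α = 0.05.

χ² = 1.779. df = 1, critical = 3.841. Fail to reject H₀. No evidence of dependence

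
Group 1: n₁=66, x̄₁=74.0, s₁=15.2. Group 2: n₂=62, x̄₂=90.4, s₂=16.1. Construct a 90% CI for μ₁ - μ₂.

Difference = -16.4. SE = √(15.2²/66 + 16.1²/62) = 2.772. CI = (-20.96, -11.84)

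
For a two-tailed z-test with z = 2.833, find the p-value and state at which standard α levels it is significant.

p = 2·P(Z > |2.833|) = 2·(1 - Φ(2.833)) ≈ 0.0046. Significant at α = 0.1; Significant at α = 0.05; Significant at α = 0.01.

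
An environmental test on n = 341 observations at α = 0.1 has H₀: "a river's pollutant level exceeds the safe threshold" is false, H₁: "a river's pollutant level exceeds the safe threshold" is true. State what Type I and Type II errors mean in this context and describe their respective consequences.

Type I (false positive): concluding that a river's pollutant level exceeds the safe threshold when it is not — shutting down a compliant factory unnecessarily. Type II (false negative): failing to conclude that a river's pollutant level exceeds the safe threshold when it is — allowing unsafe pollution to continue. Which is costlier depends on domain priorities and is a judgement call rather than a statistical fact.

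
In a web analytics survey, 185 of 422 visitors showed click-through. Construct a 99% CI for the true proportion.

p̂ = 0.438. CI = p̂ ± z*√(p̂(1-p̂)/n) = (0.376, 0.501)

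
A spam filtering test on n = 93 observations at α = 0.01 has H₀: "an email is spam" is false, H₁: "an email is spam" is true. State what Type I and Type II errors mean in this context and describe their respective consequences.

Type I (false positive): concluding that an email is spam when it is not — a legitimate email is sent to the spam folder and the user misses it. Type II (false negative): failing to conclude that an email is spam when it is — a spam email lands in the inbox. Which is costlier depends on domain priorities and is a judgement call rather than a statistical fact.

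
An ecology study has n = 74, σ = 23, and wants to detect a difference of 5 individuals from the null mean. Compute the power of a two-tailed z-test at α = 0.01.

SE = σ/√n = 23/√74 = 2.674. Non-centrality λ = d/SE = 5/2.674 = 1.87. Power ≈ Φ(λ - z_{α/2}) = Φ(1.87 - 2.576) = Φ(-0.706) = 0.24.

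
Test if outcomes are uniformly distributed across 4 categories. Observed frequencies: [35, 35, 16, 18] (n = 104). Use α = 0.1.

Expected = 26 each. χ² = Σ(O-E)²/E = 12.538. df = 3, critical value = 6.251. Reject H₀.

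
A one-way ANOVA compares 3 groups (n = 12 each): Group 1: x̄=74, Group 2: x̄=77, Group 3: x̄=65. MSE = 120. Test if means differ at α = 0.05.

Grand mean = 72.0. SS_between = 936.0, MS_between = 468.0. F = 3.9, F_crit ≈ 3.285. Reject H₀.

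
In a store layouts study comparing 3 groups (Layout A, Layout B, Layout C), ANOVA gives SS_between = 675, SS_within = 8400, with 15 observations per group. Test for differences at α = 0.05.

df_between = 2, df_within = 42. F = MS_between/MS_within = 337.5/200.0 = 1.688. F_crit ≈ 3.22. Fail to reject H₀.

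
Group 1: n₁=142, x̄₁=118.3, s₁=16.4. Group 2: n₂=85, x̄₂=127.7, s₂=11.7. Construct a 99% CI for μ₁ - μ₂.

Difference = -9.4. SE = √(16.4²/142 + 11.7²/85) = 1.872. CI = (-14.22, -4.58)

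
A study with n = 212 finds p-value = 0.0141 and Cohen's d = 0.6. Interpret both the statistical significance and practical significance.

Statistically significant (p = 0.0141 < 0.05). Cohen's d = 0.6 indicates a medium effect size. Both statistical and practical significance should be considered.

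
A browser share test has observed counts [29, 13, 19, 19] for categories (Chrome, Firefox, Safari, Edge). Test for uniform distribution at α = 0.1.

Expected = 20 each. χ² = Σ(O-E)²/E = 6.6. df = 3, critical value = 6.251. Reject H₀.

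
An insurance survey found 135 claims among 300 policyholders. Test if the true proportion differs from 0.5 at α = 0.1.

p̂ = 0.45, p₀ = 0.5. z = (p̂ - p₀)/√(p₀(1-p₀)/n) = -1.732. Critical: ±1.645. Reject H₀.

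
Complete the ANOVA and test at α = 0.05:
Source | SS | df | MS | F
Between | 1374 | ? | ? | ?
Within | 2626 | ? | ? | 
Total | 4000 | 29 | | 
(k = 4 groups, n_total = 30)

df_between = 3, df_within = 26. MS_between = 458.0, MS_within = 101.0. F = 4.535, F_crit ≈ 2.975. Reject H₀.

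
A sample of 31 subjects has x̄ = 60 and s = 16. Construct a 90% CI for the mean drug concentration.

CI = x̄ ± t*(s/√n) = 60 ± 1.697(16/√31) = (55.12, 64.88)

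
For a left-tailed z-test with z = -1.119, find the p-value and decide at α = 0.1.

p = P(Z < -1.119) = Φ(-1.119) ≈ 0.1316. Since p ≥ 0.1, fail to reject H₀ (not significant) at α = 0.1.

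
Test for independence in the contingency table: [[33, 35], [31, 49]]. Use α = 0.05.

χ² = 1.432. df = 1, critical = 3.841. Fail to reject H₀. No evidence of dependence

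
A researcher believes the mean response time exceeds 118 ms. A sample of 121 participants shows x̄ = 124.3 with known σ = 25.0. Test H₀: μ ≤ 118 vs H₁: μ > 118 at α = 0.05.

z = 2.772. Critical value: 1.645. Reject H₀.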